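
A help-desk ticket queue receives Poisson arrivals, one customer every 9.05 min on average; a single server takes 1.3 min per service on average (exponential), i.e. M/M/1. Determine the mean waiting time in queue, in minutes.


λ = 60/9.05 = 6.6298 /hr
μ = 60/1.3 = 46.1538 /hr
ρ = λ/μ = 6.6298/46.1538 = 0.1436
Wq = ρ/(μ−λ) = 0.1436/(46.1538−6.6298) = 0.003634 hr
In minutes: 0.003634·60 = 0.2181 min

Final: 0.2181 min


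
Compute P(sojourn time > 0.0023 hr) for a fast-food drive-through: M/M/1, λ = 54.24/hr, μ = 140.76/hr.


W ~ Exponential(μ−λ) for M/M/1.
μ − λ = 140.76 − 54.24 = 86.5200
P(W > t) = e^{−(μ−λ)t} = e^{−0.1990} = 0.819553

Final: 0.819553


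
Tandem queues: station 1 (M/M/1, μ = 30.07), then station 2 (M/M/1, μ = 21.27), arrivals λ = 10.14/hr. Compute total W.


Each node sees arrival rate λ = 10.14/hr (tandem ⇒ throughput preserved).
W₁ = 1/(μ₁−λ) = 1/(30.07−10.14) = 0.05018 hr
W₂ = 1/(μ₂−λ) = 1/(21.27−10.14) = 0.08985 hr
W_total = W₁ + W₂ = 0.05018 + 0.08985 = 0.14002 hr

Final: 0.14002 hr


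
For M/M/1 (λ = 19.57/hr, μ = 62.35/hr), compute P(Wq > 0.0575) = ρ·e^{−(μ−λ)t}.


ρ = 19.57/62.35 = 0.3139
P(Wq > t) = ρ·e^{−(μ−λ)t} = 0.3139·e^{−2.4599}
= 0.3139·0.085448 = 0.026820

Final: 0.026820


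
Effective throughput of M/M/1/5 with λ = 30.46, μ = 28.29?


ρ = 1.0767; P_K = (1−ρ)ρ^5/(1−ρ^6) = 0.198901
λ_eff = λ(1 − P_K) = 30.46·(1 − 0.198901) = 30.46·0.801099 = 24.4015 /hr

Final: 24.4015 /hr


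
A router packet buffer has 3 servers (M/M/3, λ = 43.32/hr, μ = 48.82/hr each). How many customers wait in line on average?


a = λ/μ = 0.8873; ρ = a/3 = 0.2958
P₀ = 0.408767
Lq = P₀·a^c·ρ / (c!·(1−ρ)²) = 0.408767·0.69867·0.2958/(6·0.49593)
= 0.02839

Final: 0.02839


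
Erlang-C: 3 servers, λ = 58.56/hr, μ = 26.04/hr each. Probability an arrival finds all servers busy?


a = λ/μ = 2.2488; ρ = a/3 = 0.7496
P₀ = 0.074918 (from M/M/c formula)
C(c,a) = [a^c/(c!(1−ρ))]·P₀ = [11.37314/(6·0.2504)]·0.074918
= 7.57046·0.074918 = 0.567162

Final: 0.567162


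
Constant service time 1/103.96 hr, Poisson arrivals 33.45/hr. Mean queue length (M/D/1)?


ρ = 33.45/103.96 = 0.3218
M/D/1: Lq = ρ²/(2(1−ρ)) = 0.1035/(2·0.6782) = 0.07632

Final: 0.07632


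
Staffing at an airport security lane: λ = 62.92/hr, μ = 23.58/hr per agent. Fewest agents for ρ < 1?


Stability requires cμ > λ ⇔ c > λ/μ.
λ/μ = 62.92/23.58 = 2.6684
Minimum integer c = ⌊2.6684⌋ + 1 = 3
Check: 3·23.58 = 70.74 > 62.92, while 2·23.58 = 47.16 ≤ 62.92

Final: 3 servers


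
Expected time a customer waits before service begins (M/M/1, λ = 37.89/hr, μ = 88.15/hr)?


ρ = 37.89/88.15 = 0.4298
Wq = ρ/(μ−λ) = 0.4298/(88.15 − 37.89) = 0.4298/50.26 = 0.008552 hr

Final: 0.008552 hr


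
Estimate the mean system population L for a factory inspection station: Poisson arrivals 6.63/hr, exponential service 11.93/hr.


ρ = λ/μ = 6.63/11.93 = 0.5557
L = ρ/(1−ρ) = 0.5557/(1 − 0.5557) = 0.5557/0.4443 = 1.2509

Final: 1.2509


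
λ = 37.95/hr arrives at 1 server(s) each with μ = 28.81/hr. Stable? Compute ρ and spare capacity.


Total capacity cμ = 1·28.81 = 28.81/hr
ρ = λ/(cμ) = 37.95/28.81 = 1.3173
Stable ⇔ ρ < 1: NO
Spare capacity = cμ − λ = 28.81 − 37.95 = -9.14/hr

Final: ρ = 1.3173; unstable; margin = -9.14/hr


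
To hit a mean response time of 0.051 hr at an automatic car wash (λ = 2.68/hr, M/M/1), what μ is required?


W = 1/(μ−λ) ⇒ μ − λ = 1/W = 1/0.051 = 19.6078
μ = λ + 1/W = 2.68 + 19.6078 = 22.2878 per hr

Final: 22.2878 /hr


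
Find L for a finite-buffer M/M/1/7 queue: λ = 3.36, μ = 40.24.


ρ = 3.36/40.24 = 0.08350
L = ρ[1 − (K+1)ρ^K + Kρ^(K+1)] / [(1−ρ)(1−ρ^(K+1))]
Numerator: 0.08350·(1 − 8·0.00000002830 + 7·0.000000002363) = 0.083499
Denominator: (0.9165)·(1.000000) = 0.916501
L = 0.083499/0.916501 = 0.09111

Final: 0.09111


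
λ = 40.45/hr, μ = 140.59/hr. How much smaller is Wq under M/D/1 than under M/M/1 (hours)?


ρ = 40.45/140.59 = 0.2877
Wq(M/M/1) = ρ/(μ−λ) = 0.2877/100.14 = 0.002873 hr
Wq(M/D/1) = ρ/(2(μ−λ)) = 0.001437 hr
Savings = 0.002873 − 0.001437 = 0.001437 hr

Final: 0.001437 hr


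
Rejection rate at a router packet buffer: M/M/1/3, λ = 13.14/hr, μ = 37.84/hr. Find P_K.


ρ = λ/μ = 13.14/37.84 = 0.3473
P_K = (1−ρ)ρ^K/(1−ρ^(K+1)) = (0.6527·0.041873)/(1 − 0.014540)
= 0.027332/0.985460 = 0.027736

Final: 0.027736


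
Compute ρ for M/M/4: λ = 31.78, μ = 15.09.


ρ = λ/(cμ) = 31.78/(4·15.09) = 31.78/60.36 = 0.5265

Final: 0.5265


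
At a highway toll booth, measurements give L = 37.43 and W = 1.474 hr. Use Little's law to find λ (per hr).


λ = L/W = 37.43/1.474 = 25.3935 /hr

Final: 25.3935 /hr


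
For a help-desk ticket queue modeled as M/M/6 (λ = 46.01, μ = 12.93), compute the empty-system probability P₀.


a = λ/μ = 46.01/12.93 = 3.5584; ρ = a/c = 0.5931
Σ_{k=0}^{5} a^k/k! (terms k=0..5) = 1.00000 + 3.55839 + 6.33107 + 7.50948 + 6.68042 + 4.75431 = 29.83367
Tail: a^6/(6!(1−ρ)) = 2030.12253/(720·0.4069) = 6.92891
P₀ = 1/(29.83367 + 6.92891) = 1/36.76258 = 0.027202

Final: 0.027202


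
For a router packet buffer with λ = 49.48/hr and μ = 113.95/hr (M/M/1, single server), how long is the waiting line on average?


ρ = 49.48/113.95 = 0.4342
Lq = ρ²/(1−ρ) = 0.1886/0.5658 = 0.3333

Final: 0.3333


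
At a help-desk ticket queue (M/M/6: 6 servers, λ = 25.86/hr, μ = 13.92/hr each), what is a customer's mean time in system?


a = 1.8578; ρ = 0.3096; P₀ = 0.155875
Lq = P₀·a^c·ρ/(c!(1−ρ)²) = 0.005782
Wq = Lq/λ = 0.005782/25.86 = 0.0002236 hr
W = Wq + 1/μ = 0.0002236 + 0.07184 = 0.07206 hr

Final: 0.07206 hr


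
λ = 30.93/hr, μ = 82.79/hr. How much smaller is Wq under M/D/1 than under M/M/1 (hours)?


ρ = 30.93/82.79 = 0.3736
Wq(M/M/1) = ρ/(μ−λ) = 0.3736/51.86 = 0.007204 hr
Wq(M/D/1) = ρ/(2(μ−λ)) = 0.003602 hr
Savings = 0.007204 − 0.003602 = 0.003602 hr

Final: 0.003602 hr


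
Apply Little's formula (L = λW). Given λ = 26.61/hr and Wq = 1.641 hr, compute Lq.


Lq = λWq = 26.61·1.641 = 43.6670

Final: 43.6670


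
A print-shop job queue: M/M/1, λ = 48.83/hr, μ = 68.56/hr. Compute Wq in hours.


ρ = 48.83/68.56 = 0.7122
Wq = ρ/(μ−λ) = 0.7122/(68.56 − 48.83) = 0.7122/19.73 = 0.03610 hr

Final: 0.03610 hr


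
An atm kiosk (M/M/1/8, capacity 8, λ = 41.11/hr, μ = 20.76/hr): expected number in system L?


ρ = 41.11/20.76 = 1.9803
L = ρ[1 − (K+1)ρ^K + Kρ^(K+1)] / [(1−ρ)(1−ρ^(K+1))]
Numerator: 1.9803·(1 − 9·236.461816 + 8·468.253625) = 3205.773359
Denominator: (-0.9803)·(-467.253625) = 458.025591
L = 3205.773359/458.025591 = 6.9991

Final: 6.9991


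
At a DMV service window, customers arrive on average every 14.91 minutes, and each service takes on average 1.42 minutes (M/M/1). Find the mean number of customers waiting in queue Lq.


λ = 60/14.91 = 4.0241 /hr
μ = 60/1.42 = 42.2535 /hr
ρ = λ/μ = 4.0241/42.2535 = 0.09524
Lq = ρ²/(1−ρ) = 0.009070/0.9048 = 0.01003

Final: 0.01003


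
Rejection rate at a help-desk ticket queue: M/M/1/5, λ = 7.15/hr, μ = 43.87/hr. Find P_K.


ρ = λ/μ = 7.15/43.87 = 0.1630
P_K = (1−ρ)ρ^K/(1−ρ^(K+1)) = (0.8370·0.0001150)/(1 − 0.00001874)
= 0.00009626/0.999981 = 0.00009626

Final: 0.00009626


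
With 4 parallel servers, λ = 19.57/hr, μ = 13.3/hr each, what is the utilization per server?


ρ = λ/(cμ) = 19.57/(4·13.3) = 19.57/53.20 = 0.3679

Final: 0.3679


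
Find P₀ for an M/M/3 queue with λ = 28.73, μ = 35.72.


a = λ/μ = 28.73/35.72 = 0.8043; ρ = a/c = 0.2681
Σ_{k=0}^{2} a^k/k! (terms k=0..2) = 1.00000 + 0.80431 + 0.32346 = 2.12777
Tail: a^3/(3!(1−ρ)) = 0.52032/(6·0.7319) = 0.11849
P₀ = 1/(2.12777 + 0.11849) = 1/2.24626 = 0.445185

Final: 0.445185


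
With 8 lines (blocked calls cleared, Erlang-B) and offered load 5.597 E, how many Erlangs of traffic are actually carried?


B(8,5.597) = 0.099993 (Erlang-B)
Carried load = a(1 − B) = 5.597·(1 − 0.099993) = 5.597·0.900007 = 5.0373 E

Final: 5.0373 Erlangs


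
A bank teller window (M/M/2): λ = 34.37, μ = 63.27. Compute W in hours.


a = 0.5432; ρ = 0.2716; P₀ = 0.572805
Lq = P₀·a^c·ρ/(c!(1−ρ)²) = 0.04327
Wq = Lq/λ = 0.04327/34.37 = 0.001259 hr
W = Wq + 1/μ = 0.001259 + 0.01581 = 0.01706 hr

Final: 0.01706 hr


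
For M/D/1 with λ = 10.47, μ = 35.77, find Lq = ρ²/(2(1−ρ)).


ρ = 10.47/35.77 = 0.2927
M/D/1: Lq = ρ²/(2(1−ρ)) = 0.08568/(2·0.7073) = 0.06057

Final: 0.06057


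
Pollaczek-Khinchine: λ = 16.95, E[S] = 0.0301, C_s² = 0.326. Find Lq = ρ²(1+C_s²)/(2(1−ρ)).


ρ = λ·E[S] = 16.95·0.0301 = 0.5102
Lq = ρ²(1+C_s²)/(2(1−ρ)) = 0.2603·(1+0.326)/(2·0.4898)
= 0.2603·1.3260/0.9796 = 0.35234

Final: 0.35234


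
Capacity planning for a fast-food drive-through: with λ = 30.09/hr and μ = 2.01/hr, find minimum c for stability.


Stability requires cμ > λ ⇔ c > λ/μ.
λ/μ = 30.09/2.01 = 14.9701
Minimum integer c = ⌊14.9701⌋ + 1 = 15
Check: 15·2.01 = 30.15 > 30.09, while 14·2.01 = 28.14 ≤ 30.09

Final: 15 servers


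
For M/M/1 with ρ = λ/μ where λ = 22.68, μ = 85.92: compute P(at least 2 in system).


ρ = 22.68/85.92 = 0.2640
P(N ≥ n) = ρ^n = 0.2640^2 = 0.069678

Final: 0.069678


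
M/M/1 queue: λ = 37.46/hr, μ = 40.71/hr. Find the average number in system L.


ρ = λ/μ = 37.46/40.71 = 0.9202
L = ρ/(1−ρ) = 0.9202/(1 − 0.9202) = 0.9202/0.07983 = 11.5262

Final: 11.5262


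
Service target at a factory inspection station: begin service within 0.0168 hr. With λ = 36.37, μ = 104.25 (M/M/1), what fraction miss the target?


ρ = 36.37/104.25 = 0.3489
P(Wq > t) = ρ·e^{−(μ−λ)t} = 0.3489·e^{−1.1404}
= 0.3489·0.319696 = 0.111533

Final: 0.111533


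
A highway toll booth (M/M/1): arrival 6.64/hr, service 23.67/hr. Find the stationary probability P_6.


ρ = 6.64/23.67 = 0.2805
P_n = (1−ρ)·ρ^n = (1 − 0.2805)·0.2805^6 = 0.7195·0.0004873 = 0.0003506

Final: 0.0003506


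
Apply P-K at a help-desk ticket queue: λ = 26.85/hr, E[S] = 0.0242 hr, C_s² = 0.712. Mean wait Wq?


ρ = λ·E[S] = 26.85·0.0242 = 0.6498
E[S²] = E[S]²(1+C_s²) = 0.0242²·(1+0.712) = 0.001003
Wq = λ·E[S²]/(2(1−ρ)) = 26.85·0.001003/(2·0.3502) = 0.03843 hr

Final: 0.03843 hr


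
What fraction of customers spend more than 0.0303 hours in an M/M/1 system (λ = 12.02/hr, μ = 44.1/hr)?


W ~ Exponential(μ−λ) for M/M/1.
μ − λ = 44.1 − 12.02 = 32.0800
P(W > t) = e^{−(μ−λ)t} = e^{−0.9720} = 0.378317

Final: 0.378317


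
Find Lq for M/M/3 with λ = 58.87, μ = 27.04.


a = λ/μ = 2.1771; ρ = a/3 = 0.7257
P₀ = 0.084619
Lq = P₀·a^c·ρ / (c!·(1−ρ)²) = 0.084619·10.31958·0.7257/(6·0.07523)
= 1.40391

Final: 1.40391


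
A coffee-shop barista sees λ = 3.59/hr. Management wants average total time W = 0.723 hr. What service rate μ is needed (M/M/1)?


W = 1/(μ−λ) ⇒ μ − λ = 1/W = 1/0.723 = 1.3831
μ = λ + 1/W = 3.59 + 1.3831 = 4.9731 per hr

Final: 4.9731 /hr


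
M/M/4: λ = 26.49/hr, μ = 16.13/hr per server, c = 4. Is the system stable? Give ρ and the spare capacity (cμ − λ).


Total capacity cμ = 4·16.13 = 64.52/hr
ρ = λ/(cμ) = 26.49/64.52 = 0.4106
Stable ⇔ ρ < 1: YES
Spare capacity = cμ − λ = 64.52 − 26.49 = 38.03/hr

Final: ρ = 0.4106; stable; margin = 38.03/hr


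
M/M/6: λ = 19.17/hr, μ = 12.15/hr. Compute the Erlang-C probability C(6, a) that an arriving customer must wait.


a = λ/μ = 1.5778; ρ = a/6 = 0.2630
P₀ = 0.206362 (from M/M/c formula)
C(c,a) = [a^c/(c!(1−ρ))]·P₀ = [15.42677/(720·0.7370)]·0.206362
= 0.02907·0.206362 = 0.005999

Final: 0.005999


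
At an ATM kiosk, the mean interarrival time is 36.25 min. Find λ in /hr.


λ = 1/(interarrival time) in consistent units.
1 hour = 60 min, so λ = 60/36.25 = 1.6552 per hour

Final: 1.6552 /hr


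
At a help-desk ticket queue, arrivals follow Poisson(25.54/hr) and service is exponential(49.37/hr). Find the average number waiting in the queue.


ρ = 25.54/49.37 = 0.5173
Lq = ρ²/(1−ρ) = 0.2676/0.4827 = 0.5544

Final: 0.5544


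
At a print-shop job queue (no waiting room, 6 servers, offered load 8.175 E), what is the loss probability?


B(c,a) = (a^c/c!) / Σ_{k=0}^{c} a^k/k!
a^6/6! = 414.566373
Σ terms (k=0..6): 1.00000 + 8.17500 + 33.41531 + 91.05673 + 186.09718 + 304.26890 + 414.56637 = 1038.579494
B = 414.566373/1038.579494 = 0.399167

Final: 0.399167


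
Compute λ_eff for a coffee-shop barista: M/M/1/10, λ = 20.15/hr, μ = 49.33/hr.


ρ = 0.4085; P_K = (1−ρ)ρ^10/(1−ρ^11) = 0.00007650
λ_eff = λ(1 − P_K) = 20.15·(1 − 0.00007650) = 20.15·0.999924 = 20.1485 /hr

Final: 20.1485 /hr


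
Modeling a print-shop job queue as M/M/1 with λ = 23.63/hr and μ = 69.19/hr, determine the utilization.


ρ = λ/μ = 23.63/69.19 = 0.3415

Final: 0.3415


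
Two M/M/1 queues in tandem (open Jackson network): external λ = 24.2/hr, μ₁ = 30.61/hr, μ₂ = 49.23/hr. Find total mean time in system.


Each node sees arrival rate λ = 24.2/hr (tandem ⇒ throughput preserved).
W₁ = 1/(μ₁−λ) = 1/(30.61−24.2) = 0.15601 hr
W₂ = 1/(μ₂−λ) = 1/(49.23−24.2) = 0.03995 hr
W_total = W₁ + W₂ = 0.15601 + 0.03995 = 0.19596 hr

Final: 0.19596 hr


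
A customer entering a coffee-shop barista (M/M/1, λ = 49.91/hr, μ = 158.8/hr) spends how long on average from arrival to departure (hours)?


W = 1/(μ−λ) = 1/(158.8 − 49.91) = 1/108.89 = 0.009184 hr

Final: 0.009184 hr


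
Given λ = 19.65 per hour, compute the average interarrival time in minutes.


Mean interarrival time = 1/λ = 1/19.65 hour = 0.05089 hour
In minutes: 0.05089 × 60 = 3.0534 min

Final: 3.0534 min


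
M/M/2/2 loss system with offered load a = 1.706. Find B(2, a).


B(c,a) = (a^c/c!) / Σ_{k=0}^{c} a^k/k!
a^2/2! = 1.455218
Σ terms (k=0..2): 1.00000 + 1.70600 + 1.45522 = 4.161218
B = 1.455218/4.161218 = 0.349710

Final: 0.349710


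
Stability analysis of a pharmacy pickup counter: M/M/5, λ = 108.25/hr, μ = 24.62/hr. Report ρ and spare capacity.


Total capacity cμ = 5·24.62 = 123.10/hr
ρ = λ/(cμ) = 108.25/123.10 = 0.8794
Stable ⇔ ρ < 1: YES
Spare capacity = cμ − λ = 123.10 − 108.25 = 14.85/hr

Final: ρ = 0.8794; stable; margin = 14.85/hr


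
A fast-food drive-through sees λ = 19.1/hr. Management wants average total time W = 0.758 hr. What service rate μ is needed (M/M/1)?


W = 1/(μ−λ) ⇒ μ − λ = 1/W = 1/0.758 = 1.3193
μ = λ + 1/W = 19.1 + 1.3193 = 20.4193 per hr

Final: 20.4193 /hr


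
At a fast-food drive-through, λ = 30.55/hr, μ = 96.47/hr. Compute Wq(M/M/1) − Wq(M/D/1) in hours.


ρ = 30.55/96.47 = 0.3167
Wq(M/M/1) = ρ/(μ−λ) = 0.3167/65.92 = 0.004804 hr
Wq(M/D/1) = ρ/(2(μ−λ)) = 0.002402 hr
Savings = 0.004804 − 0.002402 = 0.002402 hr

Final: 0.002402 hr


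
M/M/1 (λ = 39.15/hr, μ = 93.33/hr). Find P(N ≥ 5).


ρ = 39.15/93.33 = 0.4195
P(N ≥ n) = ρ^n = 0.4195^5 = 0.012988

Final: 0.012988


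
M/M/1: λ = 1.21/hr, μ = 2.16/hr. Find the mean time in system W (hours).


W = 1/(μ−λ) = 1/(2.16 − 1.21) = 1/0.9500 = 1.0526 hr

Final: 1.0526 hr


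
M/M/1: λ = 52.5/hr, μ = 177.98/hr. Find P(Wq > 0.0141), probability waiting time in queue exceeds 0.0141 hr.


ρ = 52.5/177.98 = 0.2950
P(Wq > t) = ρ·e^{−(μ−λ)t} = 0.2950·e^{−1.7693}
= 0.2950·0.170458 = 0.050281

Final: 0.050281


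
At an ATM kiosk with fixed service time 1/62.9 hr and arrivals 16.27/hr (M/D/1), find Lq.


ρ = 16.27/62.9 = 0.2587
M/D/1: Lq = ρ²/(2(1−ρ)) = 0.06691/(2·0.7413) = 0.04513

Final: 0.04513


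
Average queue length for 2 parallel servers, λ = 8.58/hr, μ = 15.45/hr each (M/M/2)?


a = λ/μ = 0.5553; ρ = a/2 = 0.2777
P₀ = 0.565350
Lq = P₀·a^c·ρ / (c!·(1−ρ)²) = 0.565350·0.30840·0.2777/(2·0.52176)
= 0.04639

Final: 0.04639


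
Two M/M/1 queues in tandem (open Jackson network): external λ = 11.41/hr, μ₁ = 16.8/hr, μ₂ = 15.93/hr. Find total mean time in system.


Each node sees arrival rate λ = 11.41/hr (tandem ⇒ throughput preserved).
W₁ = 1/(μ₁−λ) = 1/(16.8−11.41) = 0.18553 hr
W₂ = 1/(μ₂−λ) = 1/(15.93−11.41) = 0.22124 hr
W_total = W₁ + W₂ = 0.18553 + 0.22124 = 0.40677 hr

Final: 0.40677 hr


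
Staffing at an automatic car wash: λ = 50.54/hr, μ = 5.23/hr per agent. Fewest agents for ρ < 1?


Stability requires cμ > λ ⇔ c > λ/μ.
λ/μ = 50.54/5.23 = 9.6635
Minimum integer c = ⌊9.6635⌋ + 1 = 10
Check: 10·5.23 = 52.30 > 50.54, while 9·5.23 = 47.07 ≤ 50.54

Final: 10 servers


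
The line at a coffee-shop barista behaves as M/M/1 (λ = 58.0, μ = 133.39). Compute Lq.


ρ = 58.0/133.39 = 0.4348
Lq = ρ²/(1−ρ) = 0.1891/0.5652 = 0.3345

Final: 0.3345


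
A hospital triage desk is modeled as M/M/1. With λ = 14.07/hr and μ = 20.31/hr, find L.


ρ = λ/μ = 14.07/20.31 = 0.6928
L = ρ/(1−ρ) = 0.6928/(1 − 0.6928) = 0.6928/0.3072 = 2.2548

Final: 2.2548


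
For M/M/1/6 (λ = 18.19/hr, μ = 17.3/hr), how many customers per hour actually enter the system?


ρ = 1.0514; P_K = (1−ρ)ρ^6/(1−ρ^7) = 0.165226
λ_eff = λ(1 − P_K) = 18.19·(1 − 0.165226) = 18.19·0.834774 = 15.1845 /hr

Final: 15.1845 /hr


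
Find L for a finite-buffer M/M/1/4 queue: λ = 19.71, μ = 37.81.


ρ = 19.71/37.81 = 0.5213
L = ρ[1 − (K+1)ρ^K + Kρ^(K+1)] / [(1−ρ)(1−ρ^(K+1))]
Numerator: 0.5213·(1 − 5·0.073845 + 4·0.038495) = 0.409085
Denominator: (0.4787)·(0.961505) = 0.460282
L = 0.409085/0.460282 = 0.8888

Final: 0.8888


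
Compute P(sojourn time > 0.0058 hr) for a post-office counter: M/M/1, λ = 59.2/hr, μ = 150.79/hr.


W ~ Exponential(μ−λ) for M/M/1.
μ − λ = 150.79 − 59.2 = 91.5900
P(W > t) = e^{−(μ−λ)t} = e^{−0.5312} = 0.587886

Final: 0.587886


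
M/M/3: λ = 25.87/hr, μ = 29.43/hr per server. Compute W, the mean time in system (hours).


a = 0.8790; ρ = 0.2930; P₀ = 0.412284
Lq = P₀·a^c·ρ/(c!(1−ρ)²) = 0.02736
Wq = Lq/λ = 0.02736/25.87 = 0.001058 hr
W = Wq + 1/μ = 0.001058 + 0.03398 = 0.03504 hr

Final: 0.03504 hr


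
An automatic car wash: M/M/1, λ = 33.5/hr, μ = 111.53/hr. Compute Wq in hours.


ρ = 33.5/111.53 = 0.3004
Wq = ρ/(μ−λ) = 0.3004/(111.53 − 33.5) = 0.3004/78.03 = 0.003849 hr

Final: 0.003849 hr


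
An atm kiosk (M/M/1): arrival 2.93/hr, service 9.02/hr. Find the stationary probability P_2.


ρ = 2.93/9.02 = 0.3248
P_n = (1−ρ)·ρ^n = (1 − 0.3248)·0.3248^2 = 0.6752·0.105517 = 0.071241

Final: 0.071241


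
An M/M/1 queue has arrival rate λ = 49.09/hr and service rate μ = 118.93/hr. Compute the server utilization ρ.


ρ = λ/μ = 49.09/118.93 = 0.4128

Final: 0.4128


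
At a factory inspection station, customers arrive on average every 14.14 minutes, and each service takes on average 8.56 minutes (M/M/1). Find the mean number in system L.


λ = 60/14.14 = 4.2433 /hr
μ = 60/8.56 = 7.0093 /hr
ρ = λ/μ = 4.2433/7.0093 = 0.6054
L = ρ/(1−ρ) = 0.6054/0.3946 = 1.5341

Final: 1.5341


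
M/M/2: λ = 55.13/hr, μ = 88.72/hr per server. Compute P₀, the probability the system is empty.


a = λ/μ = 55.13/88.72 = 0.6214; ρ = a/c = 0.3107
Σ_{k=0}^{1} a^k/k! (terms k=0..1) = 1.00000 + 0.62139 = 1.62139
Tail: a^2/(2!(1−ρ)) = 0.38613/(2·0.6893) = 0.28009
P₀ = 1/(1.62139 + 0.28009) = 1/1.90148 = 0.525906

Final: 0.525906


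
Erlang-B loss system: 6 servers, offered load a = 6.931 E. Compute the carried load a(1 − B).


B(6,6.931) = 0.327002 (Erlang-B)
Carried load = a(1 − B) = 6.931·(1 − 0.327002) = 6.931·0.672998 = 4.6645 E

Final: 4.6645 Erlangs


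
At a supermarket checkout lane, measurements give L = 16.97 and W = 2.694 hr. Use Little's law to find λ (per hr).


λ = L/W = 16.97/2.694 = 6.2992 /hr

Final: 6.2992 /hr


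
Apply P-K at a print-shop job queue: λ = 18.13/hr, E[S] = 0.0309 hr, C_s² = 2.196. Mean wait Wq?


ρ = λ·E[S] = 18.13·0.0309 = 0.5602
E[S²] = E[S]²(1+C_s²) = 0.0309²·(1+2.196) = 0.003052
Wq = λ·E[S²]/(2(1−ρ)) = 18.13·0.003052/(2·0.4398) = 0.06290 hr

Final: 0.06290 hr


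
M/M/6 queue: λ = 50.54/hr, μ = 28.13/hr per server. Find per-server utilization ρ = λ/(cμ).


ρ = λ/(cμ) = 50.54/(6·28.13) = 50.54/168.78 = 0.2994

Final: 0.2994


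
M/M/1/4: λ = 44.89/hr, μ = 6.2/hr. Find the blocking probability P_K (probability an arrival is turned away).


ρ = λ/μ = 44.89/6.2 = 7.2403
P_K = (1−ρ)ρ^K/(1−ρ^(K+1)) = (-6.2403·2748.094504)/(1 − 19897.090693)
= -17148.996189/-19896.090693 = 0.861928

Final: 0.861928


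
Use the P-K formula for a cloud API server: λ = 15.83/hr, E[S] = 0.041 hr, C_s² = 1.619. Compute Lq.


ρ = λ·E[S] = 15.83·0.041 = 0.6490
Lq = ρ²(1+C_s²)/(2(1−ρ)) = 0.4212·(1+1.619)/(2·0.3510)
= 0.4212·2.6190/0.7019 = 1.57168

Final: 1.57168


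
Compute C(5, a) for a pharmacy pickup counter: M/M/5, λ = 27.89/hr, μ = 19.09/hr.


a = λ/μ = 1.4610; ρ = a/5 = 0.2922
P₀ = 0.231690 (from M/M/c formula)
C(c,a) = [a^c/(c!(1−ρ))]·P₀ = [6.65599/(120·0.7078)]·0.231690
= 0.07836·0.231690 = 0.018156

Final: 0.018156


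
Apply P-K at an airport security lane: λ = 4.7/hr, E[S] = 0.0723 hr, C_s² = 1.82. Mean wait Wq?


ρ = λ·E[S] = 4.7·0.0723 = 0.3398
E[S²] = E[S]²(1+C_s²) = 0.0723²·(1+1.82) = 0.014741
Wq = λ·E[S²]/(2(1−ρ)) = 4.7·0.014741/(2·0.6602) = 0.05247 hr

Final: 0.05247 hr


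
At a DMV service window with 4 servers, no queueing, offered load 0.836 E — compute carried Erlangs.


B(4,0.836) = 0.008837 (Erlang-B)
Carried load = a(1 − B) = 0.836·(1 − 0.008837) = 0.836·0.991163 = 0.8286 E

Final: 0.8286 Erlangs


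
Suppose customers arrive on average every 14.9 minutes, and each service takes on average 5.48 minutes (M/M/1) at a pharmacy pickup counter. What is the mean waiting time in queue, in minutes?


λ = 60/14.9 = 4.0268 /hr
μ = 60/5.48 = 10.9489 /hr
ρ = λ/μ = 4.0268/10.9489 = 0.3678
Wq = ρ/(μ−λ) = 0.3678/(10.9489−4.0268) = 0.05313 hr
In minutes: 0.05313·60 = 3.188 min

Final: 3.188 min


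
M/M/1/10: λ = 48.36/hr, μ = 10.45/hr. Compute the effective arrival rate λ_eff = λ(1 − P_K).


ρ = 4.6278; P_K = (1−ρ)ρ^10/(1−ρ^11) = 0.783912
λ_eff = λ(1 − P_K) = 48.36·(1 − 0.783912) = 48.36·0.216088 = 10.4500 /hr

Final: 10.4500 /hr


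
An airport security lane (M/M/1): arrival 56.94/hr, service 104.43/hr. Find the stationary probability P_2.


ρ = 56.94/104.43 = 0.5452
P_n = (1−ρ)·ρ^n = (1 − 0.5452)·0.5452^2 = 0.4548·0.297293 = 0.135195

Final: 0.135195


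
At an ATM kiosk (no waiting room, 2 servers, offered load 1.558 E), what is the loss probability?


B(c,a) = (a^c/c!) / Σ_{k=0}^{c} a^k/k!
a^2/2! = 1.213682
Σ terms (k=0..2): 1.00000 + 1.55800 + 1.21368 = 3.771682
B = 1.213682/3.771682 = 0.321788

Final: 0.321788


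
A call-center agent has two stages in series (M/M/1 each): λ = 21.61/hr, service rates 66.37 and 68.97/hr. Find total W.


Each node sees arrival rate λ = 21.61/hr (tandem ⇒ throughput preserved).
W₁ = 1/(μ₁−λ) = 1/(66.37−21.61) = 0.02234 hr
W₂ = 1/(μ₂−λ) = 1/(68.97−21.61) = 0.02111 hr
W_total = W₁ + W₂ = 0.02234 + 0.02111 = 0.04346 hr

Final: 0.04346 hr


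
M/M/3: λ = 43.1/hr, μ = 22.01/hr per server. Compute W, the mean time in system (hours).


a = 1.9582; ρ = 0.6527; P₀ = 0.117935
Lq = P₀·a^c·ρ/(c!(1−ρ)²) = 0.79887
Wq = Lq/λ = 0.79887/43.1 = 0.01854 hr
W = Wq + 1/μ = 0.01854 + 0.04543 = 0.06397 hr

Final: 0.06397 hr


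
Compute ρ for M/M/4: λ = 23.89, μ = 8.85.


ρ = λ/(cμ) = 23.89/(4·8.85) = 23.89/35.40 = 0.6749

Final: 0.6749


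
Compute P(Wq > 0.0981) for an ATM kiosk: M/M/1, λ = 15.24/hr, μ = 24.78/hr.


ρ = 15.24/24.78 = 0.6150
P(Wq > t) = ρ·e^{−(μ−λ)t} = 0.6150·e^{−0.9359}
= 0.6150·0.392243 = 0.241234

Final: 0.241234


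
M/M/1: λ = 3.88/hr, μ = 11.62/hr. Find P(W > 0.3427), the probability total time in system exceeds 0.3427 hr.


W ~ Exponential(μ−λ) for M/M/1.
μ − λ = 11.62 − 3.88 = 7.7400
P(W > t) = e^{−(μ−λ)t} = e^{−2.6525} = 0.070475

Final: 0.070475


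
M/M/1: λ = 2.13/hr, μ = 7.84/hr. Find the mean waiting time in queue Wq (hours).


ρ = 2.13/7.84 = 0.2717
Wq = ρ/(μ−λ) = 0.2717/(7.84 − 2.13) = 0.2717/5.71 = 0.04758 hr

Final: 0.04758 hr


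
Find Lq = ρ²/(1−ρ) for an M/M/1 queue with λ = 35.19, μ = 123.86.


ρ = 35.19/123.86 = 0.2841
Lq = ρ²/(1−ρ) = 0.08072/0.7159 = 0.1128

Final: 0.1128


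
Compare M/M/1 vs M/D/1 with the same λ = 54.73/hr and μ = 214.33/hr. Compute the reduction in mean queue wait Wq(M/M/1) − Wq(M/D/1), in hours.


ρ = 54.73/214.33 = 0.2554
Wq(M/M/1) = ρ/(μ−λ) = 0.2554/159.60 = 0.001600 hr
Wq(M/D/1) = ρ/(2(μ−λ)) = 0.0008000 hr
Savings = 0.001600 − 0.0008000 = 0.0008000 hr

Final: 0.0008000 hr


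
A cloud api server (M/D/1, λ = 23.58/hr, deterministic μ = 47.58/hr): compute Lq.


ρ = 23.58/47.58 = 0.4956
M/D/1: Lq = ρ²/(2(1−ρ)) = 0.2456/(2·0.5044) = 0.24346

Final: 0.24346


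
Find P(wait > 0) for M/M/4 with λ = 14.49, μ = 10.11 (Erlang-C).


a = λ/μ = 1.4332; ρ = a/4 = 0.3583
P₀ = 0.236687 (from M/M/c formula)
C(c,a) = [a^c/(c!(1−ρ))]·P₀ = [4.21958/(24·0.6417)]·0.236687
= 0.27399·0.236687 = 0.064849

Final: 0.064849


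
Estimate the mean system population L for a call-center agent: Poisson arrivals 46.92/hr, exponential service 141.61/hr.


ρ = λ/μ = 46.92/141.61 = 0.3313
L = ρ/(1−ρ) = 0.3313/(1 − 0.3313) = 0.3313/0.6687 = 0.4955

Final: 0.4955


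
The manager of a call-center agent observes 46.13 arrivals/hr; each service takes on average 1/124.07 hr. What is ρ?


ρ = λ/μ = 46.13/124.07 = 0.3718

Final: 0.3718


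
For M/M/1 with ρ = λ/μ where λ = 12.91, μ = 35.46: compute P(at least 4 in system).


ρ = 12.91/35.46 = 0.3641
P(N ≥ n) = ρ^n = 0.3641^4 = 0.017569

Final: 0.017569


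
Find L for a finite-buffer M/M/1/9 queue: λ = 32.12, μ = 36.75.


ρ = 32.12/36.75 = 0.8740
L = ρ[1 − (K+1)ρ^K + Kρ^(K+1)] / [(1−ρ)(1−ρ^(K+1))]
Numerator: 0.8740·(1 − 10·0.297621 + 9·0.260125) = 0.318939
Denominator: (0.1260)·(0.739875) = 0.093214
L = 0.318939/0.093214 = 3.4216

Final: 3.4216


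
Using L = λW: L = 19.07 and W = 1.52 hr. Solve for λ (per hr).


λ = L/W = 19.07/1.52 = 12.5461 /hr

Final: 12.5461 /hr


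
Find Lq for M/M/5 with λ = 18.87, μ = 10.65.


a = λ/μ = 1.7718; ρ = a/5 = 0.3544
P₀ = 0.169358
Lq = P₀·a^c·ρ / (c!·(1−ρ)²) = 0.169358·17.46270·0.3544/(120·0.41684)
= 0.02095

Final: 0.02095


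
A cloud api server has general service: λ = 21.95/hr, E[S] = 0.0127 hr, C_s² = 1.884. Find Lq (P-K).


ρ = λ·E[S] = 21.95·0.0127 = 0.2788
Lq = ρ²(1+C_s²)/(2(1−ρ)) = 0.07771·(1+1.884)/(2·0.7212)
= 0.07771·2.8840/1.4425 = 0.15537

Final: 0.15537


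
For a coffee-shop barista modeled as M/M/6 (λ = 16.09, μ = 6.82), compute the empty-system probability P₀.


a = λ/μ = 16.09/6.82 = 2.3592; ρ = a/c = 0.3932
Σ_{k=0}^{5} a^k/k! (terms k=0..5) = 1.00000 + 2.35924 + 2.78300 + 2.18859 + 1.29085 + 0.60908 = 10.23076
Tail: a^6/(6!(1−ρ)) = 172.43682/(720·0.6068) = 0.39469
P₀ = 1/(10.23076 + 0.39469) = 1/10.62545 = 0.094114

Final: 0.094114


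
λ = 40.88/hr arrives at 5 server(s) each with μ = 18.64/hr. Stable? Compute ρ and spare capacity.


Total capacity cμ = 5·18.64 = 93.20/hr
ρ = λ/(cμ) = 40.88/93.20 = 0.4386
Stable ⇔ ρ < 1: YES
Spare capacity = cμ − λ = 93.20 − 40.88 = 52.32/hr

Final: ρ = 0.4386; stable; margin = 52.32/hr


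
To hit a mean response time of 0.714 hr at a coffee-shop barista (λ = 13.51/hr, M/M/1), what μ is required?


W = 1/(μ−λ) ⇒ μ − λ = 1/W = 1/0.714 = 1.4006
μ = λ + 1/W = 13.51 + 1.4006 = 14.9106 per hr

Final: 14.9106 /hr


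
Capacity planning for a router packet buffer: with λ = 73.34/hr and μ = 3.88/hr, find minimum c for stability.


Stability requires cμ > λ ⇔ c > λ/μ.
λ/μ = 73.34/3.88 = 18.9021
Minimum integer c = ⌊18.9021⌋ + 1 = 19
Check: 19·3.88 = 73.72 > 73.34, while 18·3.88 = 69.84 ≤ 73.34

Final: 19 servers


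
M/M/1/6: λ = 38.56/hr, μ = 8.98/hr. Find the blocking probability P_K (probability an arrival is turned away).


ρ = λ/μ = 38.56/8.98 = 4.2940
P_K = (1−ρ)ρ^K/(1−ρ^(K+1)) = (-3.2940·6268.507234)/(1 − 26916.886296)
= -20648.379062/-26915.886296 = 0.767145

Final: 0.767145


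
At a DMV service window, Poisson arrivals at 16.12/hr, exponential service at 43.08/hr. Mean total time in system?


W = 1/(μ−λ) = 1/(43.08 − 16.12) = 1/26.96 = 0.03709 hr

Final: 0.03709 hr


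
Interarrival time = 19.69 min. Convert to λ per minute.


λ = 1/(interarrival time) in consistent units.
1 minute = 1 min, so λ = 1/19.69 = 0.05079 per minute

Final: 0.05079 /min


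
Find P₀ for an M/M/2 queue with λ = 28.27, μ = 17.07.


a = λ/μ = 28.27/17.07 = 1.6561; ρ = a/c = 0.8281
Σ_{k=0}^{1} a^k/k! (terms k=0..1) = 1.00000 + 1.65612 = 2.65612
Tail: a^2/(2!(1−ρ)) = 2.74274/(2·0.1719) = 7.97591
P₀ = 1/(2.65612 + 7.97591) = 1/10.63203 = 0.094055

Final: 0.094055


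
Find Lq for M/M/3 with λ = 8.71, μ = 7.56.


a = λ/μ = 1.1521; ρ = a/3 = 0.3840
P₀ = 0.309636
Lq = P₀·a^c·ρ / (c!·(1−ρ)²) = 0.309636·1.52929·0.3840/(6·0.37941)
= 0.07988

Final: 0.07988


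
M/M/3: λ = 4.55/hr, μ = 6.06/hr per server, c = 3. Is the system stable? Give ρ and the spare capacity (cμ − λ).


Total capacity cμ = 3·6.06 = 18.18/hr
ρ = λ/(cμ) = 4.55/18.18 = 0.2503
Stable ⇔ ρ < 1: YES
Spare capacity = cμ − λ = 18.18 − 4.55 = 13.63/hr

Final: ρ = 0.2503; stable; margin = 13.63/hr


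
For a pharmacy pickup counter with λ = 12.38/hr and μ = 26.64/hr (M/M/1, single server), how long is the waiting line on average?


ρ = 12.38/26.64 = 0.4647
Lq = ρ²/(1−ρ) = 0.2160/0.5353 = 0.4034

Final: 0.4034


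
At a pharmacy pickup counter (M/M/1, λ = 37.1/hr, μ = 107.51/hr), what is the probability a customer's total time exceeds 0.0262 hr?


W ~ Exponential(μ−λ) for M/M/1.
μ − λ = 107.51 − 37.1 = 70.4100
P(W > t) = e^{−(μ−λ)t} = e^{−1.8447} = 0.158066

Final: 0.158066


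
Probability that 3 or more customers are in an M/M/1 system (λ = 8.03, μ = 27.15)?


ρ = 8.03/27.15 = 0.2958
P(N ≥ n) = ρ^n = 0.2958^3 = 0.025872

Final: 0.025872


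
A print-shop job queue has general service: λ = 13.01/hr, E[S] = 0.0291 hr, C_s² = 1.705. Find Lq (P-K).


ρ = λ·E[S] = 13.01·0.0291 = 0.3786
Lq = ρ²(1+C_s²)/(2(1−ρ)) = 0.1433·(1+1.705)/(2·0.6214)
= 0.1433·2.7050/1.2428 = 0.31196

Final: 0.31196


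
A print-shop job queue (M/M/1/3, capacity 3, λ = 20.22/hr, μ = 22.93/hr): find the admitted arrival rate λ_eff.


ρ = 0.8818; P_K = (1−ρ)ρ^3/(1−ρ^4) = 0.204985
λ_eff = λ(1 − P_K) = 20.22·(1 − 0.204985) = 20.22·0.795015 = 16.0752 /hr

Final: 16.0752 /hr


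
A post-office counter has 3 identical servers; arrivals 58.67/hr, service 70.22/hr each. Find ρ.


ρ = λ/(cμ) = 58.67/(3·70.22) = 58.67/210.66 = 0.2785

Final: 0.2785


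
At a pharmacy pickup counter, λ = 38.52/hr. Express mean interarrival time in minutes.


Mean interarrival time = 1/λ = 1/38.52 hour = 0.02596 hour
In minutes: 0.02596 × 60 = 1.5576 min

Final: 1.5576 min


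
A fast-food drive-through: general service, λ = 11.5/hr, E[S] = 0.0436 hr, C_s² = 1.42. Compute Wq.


ρ = λ·E[S] = 11.5·0.0436 = 0.5014
E[S²] = E[S]²(1+C_s²) = 0.0436²·(1+1.42) = 0.004600
Wq = λ·E[S²]/(2(1−ρ)) = 11.5·0.004600/(2·0.4986) = 0.05305 hr

Final: 0.05305 hr


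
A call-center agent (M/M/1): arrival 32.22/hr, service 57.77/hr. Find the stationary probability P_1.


ρ = 32.22/57.77 = 0.5577
P_n = (1−ρ)·ρ^n = (1 − 0.5577)·0.5577^1 = 0.4423·0.557729 = 0.246667

Final: 0.246667


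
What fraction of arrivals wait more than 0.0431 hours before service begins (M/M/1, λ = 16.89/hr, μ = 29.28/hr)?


ρ = 16.89/29.28 = 0.5768
P(Wq > t) = ρ·e^{−(μ−λ)t} = 0.5768·e^{−0.5340}
= 0.5768·0.586250 = 0.338175

Final: 0.338175


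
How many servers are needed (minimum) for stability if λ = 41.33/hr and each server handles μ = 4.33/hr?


Stability requires cμ > λ ⇔ c > λ/μ.
λ/μ = 41.33/4.33 = 9.5450
Minimum integer c = ⌊9.5450⌋ + 1 = 10
Check: 10·4.33 = 43.30 > 41.33, while 9·4.33 = 38.97 ≤ 41.33

Final: 10 servers


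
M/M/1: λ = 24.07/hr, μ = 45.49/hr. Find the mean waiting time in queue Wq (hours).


ρ = 24.07/45.49 = 0.5291
Wq = ρ/(μ−λ) = 0.5291/(45.49 − 24.07) = 0.5291/21.42 = 0.02470 hr

Final: 0.02470 hr


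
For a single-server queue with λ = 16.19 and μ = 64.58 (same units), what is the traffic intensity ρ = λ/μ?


ρ = λ/μ = 16.19/64.58 = 0.2507

Final: 0.2507


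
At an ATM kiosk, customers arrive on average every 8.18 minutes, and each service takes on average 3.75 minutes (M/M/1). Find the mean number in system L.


λ = 60/8.18 = 7.3350 /hr
μ = 60/3.75 = 16.0000 /hr
ρ = λ/μ = 7.3350/16.0000 = 0.4584
L = ρ/(1−ρ) = 0.4584/0.5416 = 0.8465

Final: 0.8465


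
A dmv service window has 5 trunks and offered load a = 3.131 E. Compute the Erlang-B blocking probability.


B(c,a) = (a^c/c!) / Σ_{k=0}^{c} a^k/k!
a^5/5! = 2.507460
Σ terms (k=0..5): 1.00000 + 3.13100 + 4.90158 + 5.11562 + 4.00425 + 2.50746 = 20.659906
B = 2.507460/20.659906 = 0.121368

Final: 0.121368


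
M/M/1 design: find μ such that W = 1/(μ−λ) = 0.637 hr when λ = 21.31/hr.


W = 1/(μ−λ) ⇒ μ − λ = 1/W = 1/0.637 = 1.5699
μ = λ + 1/W = 21.31 + 1.5699 = 22.8799 per hr

Final: 22.8799 /hr


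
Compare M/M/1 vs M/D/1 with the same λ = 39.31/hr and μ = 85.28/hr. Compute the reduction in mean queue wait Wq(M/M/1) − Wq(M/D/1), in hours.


ρ = 39.31/85.28 = 0.4610
Wq(M/M/1) = ρ/(μ−λ) = 0.4610/45.97 = 0.01003 hr
Wq(M/D/1) = ρ/(2(μ−λ)) = 0.005014 hr
Savings = 0.01003 − 0.005014 = 0.005014 hr

Final: 0.005014 hr


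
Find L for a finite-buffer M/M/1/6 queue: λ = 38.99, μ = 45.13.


ρ = 38.99/45.13 = 0.8639
L = ρ[1 − (K+1)ρ^K + Kρ^(K+1)] / [(1−ρ)(1−ρ^(K+1))]
Numerator: 0.8639·(1 − 7·0.415841 + 6·0.359265) = 0.211412
Denominator: (0.1361)·(0.640735) = 0.087173
L = 0.211412/0.087173 = 2.4252

Final: 2.4252


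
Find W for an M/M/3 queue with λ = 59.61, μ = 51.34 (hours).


a = 1.1611; ρ = 0.3870; P₀ = 0.306679
Lq = P₀·a^c·ρ/(c!(1−ρ)²) = 0.08241
Wq = Lq/λ = 0.08241/59.61 = 0.001382 hr
W = Wq + 1/μ = 0.001382 + 0.01948 = 0.02086 hr

Final: 0.02086 hr


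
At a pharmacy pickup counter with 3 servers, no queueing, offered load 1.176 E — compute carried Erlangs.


B(3,1.176) = 0.086366 (Erlang-B)
Carried load = a(1 − B) = 1.176·(1 − 0.086366) = 1.176·0.913634 = 1.0744 E

Final: 1.0744 Erlangs


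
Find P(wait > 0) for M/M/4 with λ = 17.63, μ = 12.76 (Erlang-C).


a = λ/μ = 1.3817; ρ = a/4 = 0.3454
P₀ = 0.249518 (from M/M/c formula)
C(c,a) = [a^c/(c!(1−ρ))]·P₀ = [3.64424/(24·0.6546)]·0.249518
= 0.23197·0.249518 = 0.057880

Final: 0.057880


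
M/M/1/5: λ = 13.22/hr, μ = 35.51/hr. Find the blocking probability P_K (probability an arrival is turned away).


ρ = λ/μ = 13.22/35.51 = 0.3723
P_K = (1−ρ)ρ^K/(1−ρ^(K+1)) = (0.6277·0.007152)/(1 − 0.002662)
= 0.004489/0.997338 = 0.004501

Final: 0.004501


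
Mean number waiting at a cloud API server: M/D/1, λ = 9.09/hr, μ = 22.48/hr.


ρ = 9.09/22.48 = 0.4044
M/D/1: Lq = ρ²/(2(1−ρ)) = 0.1635/(2·0.5956) = 0.13725

Final: 0.13725


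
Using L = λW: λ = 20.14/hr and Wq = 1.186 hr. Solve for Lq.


Lq = λWq = 20.14·1.186 = 23.8860

Final: 23.8860


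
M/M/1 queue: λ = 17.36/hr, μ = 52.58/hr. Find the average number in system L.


ρ = λ/μ = 17.36/52.58 = 0.3302
L = ρ/(1−ρ) = 0.3302/(1 − 0.3302) = 0.3302/0.6698 = 0.4929

Final: 0.4929


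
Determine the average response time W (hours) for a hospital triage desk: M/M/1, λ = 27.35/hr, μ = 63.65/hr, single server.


W = 1/(μ−λ) = 1/(63.65 − 27.35) = 1/36.30 = 0.02755 hr

Final: 0.02755 hr


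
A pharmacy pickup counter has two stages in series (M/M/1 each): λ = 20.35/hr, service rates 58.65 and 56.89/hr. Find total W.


Each node sees arrival rate λ = 20.35/hr (tandem ⇒ throughput preserved).
W₁ = 1/(μ₁−λ) = 1/(58.65−20.35) = 0.02611 hr
W₂ = 1/(μ₂−λ) = 1/(56.89−20.35) = 0.02737 hr
W_total = W₁ + W₂ = 0.02611 + 0.02737 = 0.05348 hr

Final: 0.05348 hr


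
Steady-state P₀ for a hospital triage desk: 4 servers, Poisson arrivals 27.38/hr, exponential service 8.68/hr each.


a = λ/μ = 27.38/8.68 = 3.1544; ρ = a/c = 0.7886
Σ_{k=0}^{3} a^k/k! (terms k=0..3) = 1.00000 + 3.15438 + 4.97505 + 5.23106 = 14.36049
Tail: a^4/(4!(1−ρ)) = 99.00449/(24·0.2114) = 19.51315
P₀ = 1/(14.36049 + 19.51315) = 1/33.87364 = 0.029521

Final: 0.029521


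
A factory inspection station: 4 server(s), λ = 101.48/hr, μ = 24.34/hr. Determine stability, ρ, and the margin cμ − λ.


Total capacity cμ = 4·24.34 = 97.36/hr
ρ = λ/(cμ) = 101.48/97.36 = 1.0423
Stable ⇔ ρ < 1: NO
Spare capacity = cμ − λ = 97.36 − 101.48 = -4.12/hr

Final: ρ = 1.0423; unstable; margin = -4.12/hr


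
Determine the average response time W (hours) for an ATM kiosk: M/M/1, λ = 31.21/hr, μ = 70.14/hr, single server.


W = 1/(μ−λ) = 1/(70.14 − 31.21) = 1/38.93 = 0.02569 hr

Final: 0.02569 hr


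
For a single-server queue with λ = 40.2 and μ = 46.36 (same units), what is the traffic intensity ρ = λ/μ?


ρ = λ/μ = 40.2/46.36 = 0.8671

Final: 0.8671


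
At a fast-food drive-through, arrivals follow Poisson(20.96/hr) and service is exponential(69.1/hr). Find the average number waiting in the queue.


ρ = 20.96/69.1 = 0.3033
Lq = ρ²/(1−ρ) = 0.09201/0.6967 = 0.1321

Final: 0.1321


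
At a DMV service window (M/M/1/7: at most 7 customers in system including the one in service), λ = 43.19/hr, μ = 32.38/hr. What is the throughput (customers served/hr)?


ρ = 1.3338; P_K = (1−ρ)ρ^7/(1−ρ^8) = 0.278039
λ_eff = λ(1 − P_K) = 43.19·(1 − 0.278039) = 43.19·0.721961 = 31.1815 /hr

Final: 31.1815 /hr


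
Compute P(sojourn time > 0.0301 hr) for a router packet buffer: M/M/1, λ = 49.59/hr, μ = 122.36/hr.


W ~ Exponential(μ−λ) for M/M/1.
μ − λ = 122.36 − 49.59 = 72.7700
P(W > t) = e^{−(μ−λ)t} = e^{−2.1904} = 0.111875

Final: 0.111875


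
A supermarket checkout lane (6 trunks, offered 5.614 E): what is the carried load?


B(6,5.614) = 0.237340 (Erlang-B)
Carried load = a(1 − B) = 5.614·(1 − 0.237340) = 5.614·0.762660 = 4.2816 E

Final: 4.2816 Erlangs


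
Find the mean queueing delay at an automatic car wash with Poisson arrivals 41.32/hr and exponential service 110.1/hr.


ρ = 41.32/110.1 = 0.3753
Wq = ρ/(μ−λ) = 0.3753/(110.1 − 41.32) = 0.3753/68.78 = 0.005456 hr

Final: 0.005456 hr


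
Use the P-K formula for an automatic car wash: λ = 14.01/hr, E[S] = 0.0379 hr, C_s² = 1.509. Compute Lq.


ρ = λ·E[S] = 14.01·0.0379 = 0.5310
Lq = ρ²(1+C_s²)/(2(1−ρ)) = 0.2819·(1+1.509)/(2·0.4690)
= 0.2819·2.5090/0.9380 = 0.75411

Final: 0.75411
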